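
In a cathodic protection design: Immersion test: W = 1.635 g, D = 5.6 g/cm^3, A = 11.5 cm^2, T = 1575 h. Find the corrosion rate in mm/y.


Apply the mm/y weight-loss relation: CR = 87600 * W / (D * A * T)
Numerator: 87600 * 1.635 = 143226.0
Denominator: 5.6 * 11.5 * 1575 = 101430.0
CR = 143226.0 / 101430.0 = 1.4121 mm/y

1.4121 mm/y


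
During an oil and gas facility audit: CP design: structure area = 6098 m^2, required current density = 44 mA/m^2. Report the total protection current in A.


I = area * current density, then convert mA → A (÷1000)
I = 6098 * 44 / 1000 = 268.31 A

268.31 A


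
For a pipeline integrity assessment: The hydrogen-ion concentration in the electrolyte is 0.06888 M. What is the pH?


pH = −log10[H+]
pH = −log10(0.06888) = 1.16

1.16


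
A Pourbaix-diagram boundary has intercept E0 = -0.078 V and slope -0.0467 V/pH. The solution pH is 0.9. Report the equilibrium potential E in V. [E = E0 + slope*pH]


Apply the Pourbaix line equation: E = E0 + slope*pH
E = -0.078 + (-0.0467)*0.9 = -0.078 + (-0.04203) = -0.12003 V
Rounded to 4 decimal places: E = -0.1200 V

-0.1200 V


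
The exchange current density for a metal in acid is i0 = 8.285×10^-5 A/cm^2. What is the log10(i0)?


i0 = 8.285×10^-5 A/cm^2
log10(i0) = -4.082

-4.082


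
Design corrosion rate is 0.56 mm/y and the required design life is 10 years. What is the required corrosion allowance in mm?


Corrosion allowance = CR × design life
CA = 0.56 * 10 = 5.6 mm

5.6 mm


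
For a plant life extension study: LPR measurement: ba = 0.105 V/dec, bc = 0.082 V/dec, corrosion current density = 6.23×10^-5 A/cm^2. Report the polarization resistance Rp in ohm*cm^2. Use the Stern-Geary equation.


Apply the Stern-Geary equation: Rp = ba*bc / (2.303*icorr*(ba+bc))
ba*bc = 0.105*0.082 = 0.00861
ba+bc = 0.187; 2.303*icorr*(ba+bc) = 2.303*6.23×10^-5*0.187 = 2.683018×10^-5
Rp = 0.00861 / 2.683018×10^-5 = 320.91 ohm*cm^2

320.91 ohm*cm^2


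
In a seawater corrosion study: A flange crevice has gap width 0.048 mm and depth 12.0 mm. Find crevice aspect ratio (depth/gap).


Aspect ratio = depth / gap
Ratio = 12.0 / 0.048 = 250.0

250.0


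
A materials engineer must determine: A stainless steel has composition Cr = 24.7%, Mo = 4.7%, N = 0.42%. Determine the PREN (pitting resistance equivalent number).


Apply the PREN formula: PREN = Cr + 3.3*Mo + 16*N
PREN = 24.7 + 3.3*4.7 + 16*0.42
PREN = 24.7 + 15.51 + 6.72 = 46.93

46.93


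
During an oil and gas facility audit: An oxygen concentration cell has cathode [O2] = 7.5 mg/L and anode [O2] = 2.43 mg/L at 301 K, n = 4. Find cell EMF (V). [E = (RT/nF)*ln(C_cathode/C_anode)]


Apply the Nernst concentration-cell relation: E = (RT/nF)*ln(C_cathode/C_anode)
RT/nF = 8.314*301/(4*96485) = 0.0064842 V
ln(7.5/2.43) = 1.12701
E = 0.0064842 * 1.12701 = 0.00731 V

0.00731 V


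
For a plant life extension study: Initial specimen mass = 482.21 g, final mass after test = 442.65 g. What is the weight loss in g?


Weight loss = initial − final
WL = 482.21 − 442.65 = 39.56 g

39.56 g


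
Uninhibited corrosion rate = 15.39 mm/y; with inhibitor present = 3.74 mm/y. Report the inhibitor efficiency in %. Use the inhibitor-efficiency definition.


Apply the inhibitor-efficiency definition: IE = (CR_blank − CR_inh)/CR_blank × 100
IE = (15.39 − 3.74) / 15.39 × 100
IE = 11.65 / 15.39 × 100 = 75.7 %

75.7 %


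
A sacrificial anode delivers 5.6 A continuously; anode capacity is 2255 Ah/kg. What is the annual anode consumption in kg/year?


Annual consumption = current * hours per year / capacity
Rate = 5.6 * 8760 / 2255 = 21.8 kg/year

21.8 kg/year


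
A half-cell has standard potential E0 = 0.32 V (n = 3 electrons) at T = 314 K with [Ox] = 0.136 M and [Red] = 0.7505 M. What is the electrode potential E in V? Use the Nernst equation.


Apply the Nernst equation: E = E0 + (RT/nF)*ln([Ox]/[Red])
Step 1: RT/nF = 8.314*314/(3*96485) = 0.009019 V
Step 2: [Ox]/[Red] = 0.136/0.7505 = 0.181213
Step 3: ln(0.181213) = -1.708082
Step 4: correction = 0.009019 * -1.708082 = -0.015 V
E = 0.32 + -0.015 = 0.305 V

0.305 V


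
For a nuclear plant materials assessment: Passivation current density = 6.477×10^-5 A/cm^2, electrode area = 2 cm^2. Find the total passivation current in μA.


I = i_pass * A, then convert A → μA (×10^6)
I = 6.477×10^-5 * 2 * 10^6 = 129.54 μA

129.54 μA


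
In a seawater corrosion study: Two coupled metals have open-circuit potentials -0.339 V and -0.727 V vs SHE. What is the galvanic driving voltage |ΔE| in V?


Driving voltage is the absolute potential difference.
|ΔE| = |-0.339 − (-0.727)| = 0.388 V

0.388 V


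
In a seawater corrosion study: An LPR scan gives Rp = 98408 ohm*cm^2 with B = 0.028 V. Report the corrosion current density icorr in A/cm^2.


Apply the Stern-Geary relation: icorr = B / Rp
icorr = 0.028 / 98408 = 2.845×10^-7 A/cm^2

2.845×10^-7 A/cm^2


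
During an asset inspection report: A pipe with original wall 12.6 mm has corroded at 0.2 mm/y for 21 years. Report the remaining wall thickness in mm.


Remaining wall = original − CR × time
t = 12.6 − 0.2*21 = 12.6 − 4.2 = 8.4 mm

8.4 mm


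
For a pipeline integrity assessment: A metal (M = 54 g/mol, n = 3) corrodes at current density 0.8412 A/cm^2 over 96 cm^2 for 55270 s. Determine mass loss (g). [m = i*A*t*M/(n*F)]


Apply Faraday's law: m = i*A*t*M / (n*F)
Total charge passed Q = i*A*t = 0.8412*96*55270 = 4463339.904 C
m = Q*M/(n*F) = 4463339.904*54/(3*96485) = 832.6695 g

832.6695 g


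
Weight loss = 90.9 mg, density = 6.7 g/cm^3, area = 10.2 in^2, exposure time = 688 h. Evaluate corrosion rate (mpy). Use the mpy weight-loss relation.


Apply the mpy weight-loss relation: CR = 534 * W / (D * A * T)
Numerator: 534 * 90.9 = 48540.6
Denominator: 6.7 * 10.2 * 688 = 47017.92
CR = 48540.6 / 47017.92 = 1.0324 mpy

1.0324 mpy


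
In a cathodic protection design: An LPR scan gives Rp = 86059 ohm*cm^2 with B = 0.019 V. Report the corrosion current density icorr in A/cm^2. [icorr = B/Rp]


Apply the Stern-Geary relation: icorr = B / Rp
icorr = 0.019 / 86059 = 2.208×10^-7 A/cm^2

2.208×10^-7 A/cm^2


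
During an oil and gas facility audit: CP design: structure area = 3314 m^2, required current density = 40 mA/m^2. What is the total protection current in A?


I = area * current density, then convert mA → A (÷1000)
I = 3314 * 40 / 1000 = 132.56 A

132.56 A


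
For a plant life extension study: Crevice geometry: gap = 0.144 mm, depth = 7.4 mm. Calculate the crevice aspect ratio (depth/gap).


Aspect ratio = depth / gap
Ratio = 7.4 / 0.144 = 51.4

51.4


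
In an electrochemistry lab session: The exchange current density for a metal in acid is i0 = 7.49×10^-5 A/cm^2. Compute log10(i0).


i0 = 7.49×10^-5 A/cm^2
log10(i0) = -4.126

-4.126


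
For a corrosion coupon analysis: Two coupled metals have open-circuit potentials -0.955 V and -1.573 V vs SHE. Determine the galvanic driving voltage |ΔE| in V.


Driving voltage is the absolute potential difference.
|ΔE| = |-0.955 − (-1.573)| = 0.618 V

0.618 V


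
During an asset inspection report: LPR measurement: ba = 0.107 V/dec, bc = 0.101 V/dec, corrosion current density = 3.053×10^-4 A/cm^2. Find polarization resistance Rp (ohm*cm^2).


Apply the Stern-Geary equation: Rp = ba*bc / (2.303*icorr*(ba+bc))
ba*bc = 0.107*0.101 = 0.010807
ba+bc = 0.208; 2.303*icorr*(ba+bc) = 2.303*3.053×10^-4*0.208 = 1.4624603×10^-4
Rp = 0.010807 / 1.4624603×10^-4 = 73.9 ohm*cm^2

73.9 ohm*cm^2


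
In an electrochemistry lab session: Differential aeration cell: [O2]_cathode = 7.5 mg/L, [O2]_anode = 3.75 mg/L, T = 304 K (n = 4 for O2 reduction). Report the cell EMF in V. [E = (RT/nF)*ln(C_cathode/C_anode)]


Apply the Nernst concentration-cell relation: E = (RT/nF)*ln(C_cathode/C_anode)
RT/nF = 8.314*304/(4*96485) = 0.00654883 V
ln(7.5/3.75) = 0.69315
E = 0.00654883 * 0.69315 = 0.00454 V

0.00454 V


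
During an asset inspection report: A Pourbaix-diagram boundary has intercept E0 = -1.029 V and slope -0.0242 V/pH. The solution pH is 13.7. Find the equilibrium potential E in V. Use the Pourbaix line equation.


Apply the Pourbaix line equation: E = E0 + slope*pH
E = -1.029 + (-0.0242)*13.7 = -1.029 + (-0.33154) = -1.36054 V
Rounded to 4 decimal places: E = -1.3605 V

-1.3605 V


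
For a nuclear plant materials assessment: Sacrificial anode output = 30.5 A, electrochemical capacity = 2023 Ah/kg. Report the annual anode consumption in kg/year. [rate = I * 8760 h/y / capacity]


Annual consumption = current * hours per year / capacity
Rate = 30.5 * 8760 / 2023 = 132.1 kg/year

132.1 kg/year


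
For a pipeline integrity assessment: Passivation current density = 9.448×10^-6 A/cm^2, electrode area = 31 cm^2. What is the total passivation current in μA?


I = i_pass * A, then convert A → μA (×10^6)
I = 9.448×10^-6 * 31 * 10^6 = 292.89 μA

292.89 μA


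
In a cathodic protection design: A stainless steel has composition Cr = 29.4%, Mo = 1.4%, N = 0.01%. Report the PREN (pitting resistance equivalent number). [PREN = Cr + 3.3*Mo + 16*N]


Apply the PREN formula: PREN = Cr + 3.3*Mo + 16*N
PREN = 29.4 + 3.3*1.4 + 16*0.01
PREN = 29.4 + 4.62 + 0.16 = 34.18

34.18


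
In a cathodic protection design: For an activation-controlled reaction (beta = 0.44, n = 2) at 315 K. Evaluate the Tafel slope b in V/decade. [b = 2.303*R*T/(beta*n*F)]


Apply the Tafel slope relation: b = 2.303*R*T/(beta*n*F)
Numerator: 2.303 * 8.314 * 315 = 6031.35
Denominator: 0.44 * 2 * 96485 = 84906.8
b = 6031.35 / 84906.8 = 0.071 V/decade

0.071 V/decade


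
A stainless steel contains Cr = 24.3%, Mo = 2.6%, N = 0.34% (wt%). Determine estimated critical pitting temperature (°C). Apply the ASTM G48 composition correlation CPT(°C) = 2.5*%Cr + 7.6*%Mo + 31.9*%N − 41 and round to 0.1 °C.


Apply the ASTM G48 empirical CPT estimate: CPT(°C) = 2.5*%Cr + 7.6*%Mo + 31.9*%N − 41
2.5*24.3 = 60.75; 7.6*2.6 = 19.76; 31.9*0.34 = 10.846
CPT = 60.75 + 19.76 + 10.846 − 41 = 50.356 °C
Rounded to 0.1 °C: CPT ≈ 50.4 °C

50.4 °C


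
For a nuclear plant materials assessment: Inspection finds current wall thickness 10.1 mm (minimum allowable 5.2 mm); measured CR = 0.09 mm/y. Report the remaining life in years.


Apply the remaining-life relation: RL = (t_current − t_min) / CR
RL = (10.1 − 5.2) / 0.09 = 4.9 / 0.09 = 54.4 years

54.4 years


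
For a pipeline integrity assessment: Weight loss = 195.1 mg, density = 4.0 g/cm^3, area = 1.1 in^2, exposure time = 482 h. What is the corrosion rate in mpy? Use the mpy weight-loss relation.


Apply the mpy weight-loss relation: CR = 534 * W / (D * A * T)
Numerator: 534 * 195.1 = 104183.4
Denominator: 4.0 * 1.1 * 482 = 2120.8
CR = 104183.4 / 2120.8 = 49.12458 mpy

49.12458 mpy


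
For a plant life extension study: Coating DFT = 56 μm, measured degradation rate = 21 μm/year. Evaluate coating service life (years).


Service life = thickness / degradation rate
Life = 56 / 21 = 2.7 years

2.7 years


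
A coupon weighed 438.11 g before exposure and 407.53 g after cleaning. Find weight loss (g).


Weight loss = initial − final
WL = 438.11 − 407.53 = 30.58 g

30.58 g


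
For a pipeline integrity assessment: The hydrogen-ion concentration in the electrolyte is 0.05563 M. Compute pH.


pH = −log10[H+]
pH = −log10(0.05563) = 1.25

1.25


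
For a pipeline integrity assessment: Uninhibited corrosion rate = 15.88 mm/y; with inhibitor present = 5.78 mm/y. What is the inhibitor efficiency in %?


Apply the inhibitor-efficiency definition: IE = (CR_blank − CR_inh)/CR_blank × 100
IE = (15.88 − 5.78) / 15.88 × 100
IE = 10.1 / 15.88 × 100 = 63.6 %

63.6 %


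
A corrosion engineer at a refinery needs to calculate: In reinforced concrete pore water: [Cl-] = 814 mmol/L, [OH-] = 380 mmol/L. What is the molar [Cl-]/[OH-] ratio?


Threshold parameter = [Cl-] / [OH-] (molar basis; both in mmol/L, so units cancel)
Ratio = 814 / 380 = 2.14

2.14


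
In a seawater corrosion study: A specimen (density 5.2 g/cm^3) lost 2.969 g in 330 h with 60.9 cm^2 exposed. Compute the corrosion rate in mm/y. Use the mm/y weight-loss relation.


Apply the mm/y weight-loss relation: CR = 87600 * W / (D * A * T)
Numerator: 87600 * 2.969 = 260084.4
Denominator: 5.2 * 60.9 * 330 = 104504.4
CR = 260084.4 / 104504.4 = 2.4887 mm/y

2.4887 mm/y


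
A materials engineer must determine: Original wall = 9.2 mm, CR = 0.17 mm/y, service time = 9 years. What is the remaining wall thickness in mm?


Remaining wall = original − CR × time
t = 9.2 − 0.17*9 = 9.2 − 1.53 = 7.67 mm

7.67 mm


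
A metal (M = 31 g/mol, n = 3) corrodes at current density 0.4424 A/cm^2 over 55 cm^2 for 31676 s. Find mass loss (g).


Apply Faraday's law: m = i*A*t*M / (n*F)
Total charge passed Q = i*A*t = 0.4424*55*31676 = 770740.432 C
m = Q*M/(n*F) = 770740.432*31/(3*96485) = 82.54462 g

82.54462 g


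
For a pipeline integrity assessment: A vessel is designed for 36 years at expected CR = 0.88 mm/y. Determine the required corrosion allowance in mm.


Corrosion allowance = CR × design life
CA = 0.88 * 36 = 31.68 mm

31.68 mm


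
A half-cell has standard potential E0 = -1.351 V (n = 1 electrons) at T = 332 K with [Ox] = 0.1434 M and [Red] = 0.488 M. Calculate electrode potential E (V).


Apply the Nernst equation: E = E0 + (RT/nF)*ln([Ox]/[Red])
Step 1: RT/nF = 8.314*332/(1*96485) = 0.02860805 V
Step 2: [Ox]/[Red] = 0.1434/0.488 = 0.293852
Step 3: ln(0.293852) = -1.224679
Step 4: correction = 0.02860805 * -1.224679 = -0.035 V
E = -1.351 + -0.035 = -1.386 V

-1.386 V


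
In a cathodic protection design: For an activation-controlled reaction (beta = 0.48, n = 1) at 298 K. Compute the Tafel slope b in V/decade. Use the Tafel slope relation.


Apply the Tafel slope relation: b = 2.303*R*T/(beta*n*F)
Numerator: 2.303 * 8.314 * 298 = 5705.85
Denominator: 0.48 * 1 * 96485 = 46312.8
b = 5705.85 / 46312.8 = 0.123 V/decade

0.123 V/decade


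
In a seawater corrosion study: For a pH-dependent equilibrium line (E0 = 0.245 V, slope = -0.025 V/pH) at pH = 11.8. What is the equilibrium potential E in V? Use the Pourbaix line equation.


Apply the Pourbaix line equation: E = E0 + slope*pH
E = 0.245 + (-0.025)*11.8 = 0.245 + (-0.295) = -0.05 V
Rounded to 4 decimal places: E = -0.0500 V

-0.0500 V


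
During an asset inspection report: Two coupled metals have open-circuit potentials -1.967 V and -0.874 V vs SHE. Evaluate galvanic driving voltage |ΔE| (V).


Driving voltage is the absolute potential difference.
|ΔE| = |-1.967 − (-0.874)| = 1.093 V

1.093 V


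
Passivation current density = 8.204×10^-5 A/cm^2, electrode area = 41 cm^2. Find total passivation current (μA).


I = i_pass * A, then convert A → μA (×10^6)
I = 8.204×10^-5 * 41 * 10^6 = 3363.64 μA

3363.64 μA


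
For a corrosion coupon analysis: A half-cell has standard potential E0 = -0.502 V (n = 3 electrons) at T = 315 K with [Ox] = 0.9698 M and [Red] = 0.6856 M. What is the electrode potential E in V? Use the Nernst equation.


Apply the Nernst equation: E = E0 + (RT/nF)*ln([Ox]/[Red])
Step 1: RT/nF = 8.314*315/(3*96485) = 0.00904773 V
Step 2: [Ox]/[Red] = 0.9698/0.6856 = 1.414527
Step 3: ln(1.414527) = 0.346795
Step 4: correction = 0.00904773 * 0.346795 = 0.0031 V
E = -0.502 + 0.0031 = -0.4989 V

-0.4989 V


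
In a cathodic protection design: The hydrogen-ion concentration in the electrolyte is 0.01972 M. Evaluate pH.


pH = −log10[H+]
pH = −log10(0.01972) = 1.71

1.71


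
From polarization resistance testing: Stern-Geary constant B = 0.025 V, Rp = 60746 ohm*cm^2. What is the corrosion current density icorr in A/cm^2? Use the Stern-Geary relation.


Apply the Stern-Geary relation: icorr = B / Rp
icorr = 0.025 / 60746 = 4.115×10^-7 A/cm^2

4.115×10^-7 A/cm^2


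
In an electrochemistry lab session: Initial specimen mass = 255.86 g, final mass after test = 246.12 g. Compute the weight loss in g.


Weight loss = initial − final
WL = 255.86 − 246.12 = 9.74 g

9.74 g


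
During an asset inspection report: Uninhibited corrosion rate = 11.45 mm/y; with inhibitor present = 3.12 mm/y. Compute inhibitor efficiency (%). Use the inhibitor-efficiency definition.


Apply the inhibitor-efficiency definition: IE = (CR_blank − CR_inh)/CR_blank × 100
IE = (11.45 − 3.12) / 11.45 × 100
IE = 8.33 / 11.45 × 100 = 72.8 %

72.8 %


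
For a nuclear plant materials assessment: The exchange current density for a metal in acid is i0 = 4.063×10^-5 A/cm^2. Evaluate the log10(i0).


i0 = 4.063×10^-5 A/cm^2
log10(i0) = -4.391

-4.391


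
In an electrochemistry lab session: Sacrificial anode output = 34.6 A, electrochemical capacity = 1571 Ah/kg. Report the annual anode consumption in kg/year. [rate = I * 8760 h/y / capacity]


Annual consumption = current * hours per year / capacity
Rate = 34.6 * 8760 / 1571 = 192.9 kg/year

192.9 kg/year


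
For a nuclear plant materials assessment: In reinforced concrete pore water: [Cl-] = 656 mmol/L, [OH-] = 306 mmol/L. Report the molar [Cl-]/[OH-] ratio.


Threshold parameter = [Cl-] / [OH-] (molar basis; both in mmol/L, so units cancel)
Ratio = 656 / 306 = 2.14

2.14


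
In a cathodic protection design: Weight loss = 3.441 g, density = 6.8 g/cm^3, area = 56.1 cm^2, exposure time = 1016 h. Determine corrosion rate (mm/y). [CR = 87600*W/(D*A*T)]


Apply the mm/y weight-loss relation: CR = 87600 * W / (D * A * T)
Numerator: 87600 * 3.441 = 301431.6
Denominator: 6.8 * 56.1 * 1016 = 387583.68
CR = 301431.6 / 387583.68 = 0.77772 mm/y

0.77772 mm/y


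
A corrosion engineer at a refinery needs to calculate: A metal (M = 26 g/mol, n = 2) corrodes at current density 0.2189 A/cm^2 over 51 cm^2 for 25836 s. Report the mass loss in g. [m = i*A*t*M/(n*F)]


Apply Faraday's law: m = i*A*t*M / (n*F)
Total charge passed Q = i*A*t = 0.2189*51*25836 = 288430.5204 C
m = Q*M/(n*F) = 288430.5204*26/(2*96485) = 38.86197 g

38.86197 g


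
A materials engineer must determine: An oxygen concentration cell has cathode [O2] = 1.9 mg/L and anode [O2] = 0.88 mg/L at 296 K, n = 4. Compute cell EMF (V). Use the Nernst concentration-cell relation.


Apply the Nernst concentration-cell relation: E = (RT/nF)*ln(C_cathode/C_anode)
RT/nF = 8.314*296/(4*96485) = 0.00637649 V
ln(1.9/0.88) = 0.76969
E = 0.00637649 * 0.76969 = 0.00491 V

0.00491 V


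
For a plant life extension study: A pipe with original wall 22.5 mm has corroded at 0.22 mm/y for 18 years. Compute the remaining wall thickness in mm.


Remaining wall = original − CR × time
t = 22.5 − 0.22*18 = 22.5 − 3.96 = 18.54 mm

18.54 mm


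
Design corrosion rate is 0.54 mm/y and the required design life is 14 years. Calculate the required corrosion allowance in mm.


Corrosion allowance = CR × design life
CA = 0.54 * 14 = 7.56 mm

7.56 mm


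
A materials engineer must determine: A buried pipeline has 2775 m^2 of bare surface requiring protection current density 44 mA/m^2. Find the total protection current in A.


I = area * current density, then convert mA → A (÷1000)
I = 2775 * 44 / 1000 = 122.1 A

122.1 A


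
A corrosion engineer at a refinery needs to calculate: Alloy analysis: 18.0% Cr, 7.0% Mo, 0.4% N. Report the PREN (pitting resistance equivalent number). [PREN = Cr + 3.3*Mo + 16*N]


Apply the PREN formula: PREN = Cr + 3.3*Mo + 16*N
PREN = 18.0 + 3.3*7.0 + 16*0.4
PREN = 18.0 + 23.1 + 6.4 = 47.5

47.5


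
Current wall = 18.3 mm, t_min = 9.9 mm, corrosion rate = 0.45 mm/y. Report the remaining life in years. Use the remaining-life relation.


Apply the remaining-life relation: RL = (t_current − t_min) / CR
RL = (18.3 − 9.9) / 0.45 = 8.4 / 0.45 = 18.7 years

18.7 years


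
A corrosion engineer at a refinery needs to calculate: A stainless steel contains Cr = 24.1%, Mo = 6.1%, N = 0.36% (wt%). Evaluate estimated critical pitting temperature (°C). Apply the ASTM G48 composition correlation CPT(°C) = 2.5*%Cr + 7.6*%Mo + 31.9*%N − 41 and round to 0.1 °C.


Apply the ASTM G48 empirical CPT estimate: CPT(°C) = 2.5*%Cr + 7.6*%Mo + 31.9*%N − 41
2.5*24.1 = 60.25; 7.6*6.1 = 46.36; 31.9*0.36 = 11.484
CPT = 60.25 + 46.36 + 11.484 − 41 = 77.094 °C
Rounded to 0.1 °C: CPT ≈ 77.1 °C

77.1 °C


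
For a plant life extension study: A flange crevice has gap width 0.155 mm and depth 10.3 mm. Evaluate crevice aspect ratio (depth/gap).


Aspect ratio = depth / gap
Ratio = 10.3 / 0.155 = 66.5

66.5


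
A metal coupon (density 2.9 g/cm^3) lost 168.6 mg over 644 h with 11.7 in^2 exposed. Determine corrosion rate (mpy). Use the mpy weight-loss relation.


Apply the mpy weight-loss relation: CR = 534 * W / (D * A * T)
Numerator: 534 * 168.6 = 90032.4
Denominator: 2.9 * 11.7 * 644 = 21850.92
CR = 90032.4 / 21850.92 = 4.1203 mpy

4.1203 mpy


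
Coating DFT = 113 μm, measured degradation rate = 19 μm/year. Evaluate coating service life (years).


Service life = thickness / degradation rate
Life = 113 / 19 = 5.9 years

5.9 years


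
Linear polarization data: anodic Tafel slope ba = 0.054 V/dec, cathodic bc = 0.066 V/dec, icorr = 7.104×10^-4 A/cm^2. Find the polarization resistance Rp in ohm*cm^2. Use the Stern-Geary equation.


Apply the Stern-Geary equation: Rp = ba*bc / (2.303*icorr*(ba+bc))
ba*bc = 0.054*0.066 = 0.003564
ba+bc = 0.12; 2.303*icorr*(ba+bc) = 2.303*7.104×10^-4*0.12 = 1.9632614×10^-4
Rp = 0.003564 / 1.9632614×10^-4 = 18.2 ohm*cm^2

18.2 ohm*cm^2


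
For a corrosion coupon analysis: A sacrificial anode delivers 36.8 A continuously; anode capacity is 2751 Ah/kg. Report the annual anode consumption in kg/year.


Annual consumption = current * hours per year / capacity
Rate = 36.8 * 8760 / 2751 = 117.2 kg/year

117.2 kg/year


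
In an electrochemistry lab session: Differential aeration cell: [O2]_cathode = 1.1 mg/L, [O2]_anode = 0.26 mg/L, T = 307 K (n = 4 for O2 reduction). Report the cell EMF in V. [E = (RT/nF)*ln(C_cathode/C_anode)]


Apply the Nernst concentration-cell relation: E = (RT/nF)*ln(C_cathode/C_anode)
RT/nF = 8.314*307/(4*96485) = 0.00661346 V
ln(1.1/0.26) = 1.44238
E = 0.00661346 * 1.44238 = 0.00954 V

0.00954 V


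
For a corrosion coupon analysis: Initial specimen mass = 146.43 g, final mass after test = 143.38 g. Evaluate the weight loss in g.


Weight loss = initial − final
WL = 146.43 − 143.38 = 3.05 g

3.05 g


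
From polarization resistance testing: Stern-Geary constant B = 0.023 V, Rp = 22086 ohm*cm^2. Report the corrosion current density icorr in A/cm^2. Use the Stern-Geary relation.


Apply the Stern-Geary relation: icorr = B / Rp
icorr = 0.023 / 22086 = 1.041×10^-6 A/cm^2

1.041×10^-6 A/cm^2


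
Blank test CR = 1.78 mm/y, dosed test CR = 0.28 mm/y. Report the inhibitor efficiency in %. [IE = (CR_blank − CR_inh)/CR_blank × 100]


Apply the inhibitor-efficiency definition: IE = (CR_blank − CR_inh)/CR_blank × 100
IE = (1.78 − 0.28) / 1.78 × 100
IE = 1.5 / 1.78 × 100 = 84.3 %

84.3 %


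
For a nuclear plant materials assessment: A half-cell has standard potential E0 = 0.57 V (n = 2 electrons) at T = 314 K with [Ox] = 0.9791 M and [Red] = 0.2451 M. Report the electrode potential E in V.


Apply the Nernst equation: E = E0 + (RT/nF)*ln([Ox]/[Red])
Step 1: RT/nF = 8.314*314/(2*96485) = 0.01352851 V
Step 2: [Ox]/[Red] = 0.9791/0.2451 = 3.994696
Step 3: ln(3.994696) = 1.384967
Step 4: correction = 0.01352851 * 1.384967 = 0.019 V
E = 0.57 + 0.019 = 0.589 V

0.589 V


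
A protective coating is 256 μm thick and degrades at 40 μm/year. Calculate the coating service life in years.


Service life = thickness / degradation rate
Life = 256 / 40 = 6.4 years

6.4 years


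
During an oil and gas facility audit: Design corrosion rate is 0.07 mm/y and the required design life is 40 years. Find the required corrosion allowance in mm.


Corrosion allowance = CR × design life
CA = 0.07 * 40 = 2.8 mm

2.8 mm


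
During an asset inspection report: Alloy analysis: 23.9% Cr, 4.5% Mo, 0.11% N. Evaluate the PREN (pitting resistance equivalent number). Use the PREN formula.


Apply the PREN formula: PREN = Cr + 3.3*Mo + 16*N
PREN = 23.9 + 3.3*4.5 + 16*0.11
PREN = 23.9 + 14.85 + 1.76 = 40.51

40.51


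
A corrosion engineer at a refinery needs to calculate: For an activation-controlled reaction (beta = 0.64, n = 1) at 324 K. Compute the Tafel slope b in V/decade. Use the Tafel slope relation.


Apply the Tafel slope relation: b = 2.303*R*T/(beta*n*F)
Numerator: 2.303 * 8.314 * 324 = 6203.67
Denominator: 0.64 * 1 * 96485 = 61750.4
b = 6203.67 / 61750.4 = 0.1 V/decade

0.1 V/decade


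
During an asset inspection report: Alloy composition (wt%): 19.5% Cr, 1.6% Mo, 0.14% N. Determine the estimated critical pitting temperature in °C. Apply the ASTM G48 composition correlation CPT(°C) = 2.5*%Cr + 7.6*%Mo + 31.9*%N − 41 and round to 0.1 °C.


Apply the ASTM G48 empirical CPT estimate: CPT(°C) = 2.5*%Cr + 7.6*%Mo + 31.9*%N − 41
2.5*19.5 = 48.75; 7.6*1.6 = 12.16; 31.9*0.14 = 4.466
CPT = 48.75 + 12.16 + 4.466 − 41 = 24.376 °C
Rounded to 0.1 °C: CPT ≈ 24.4 °C

24.4 °C


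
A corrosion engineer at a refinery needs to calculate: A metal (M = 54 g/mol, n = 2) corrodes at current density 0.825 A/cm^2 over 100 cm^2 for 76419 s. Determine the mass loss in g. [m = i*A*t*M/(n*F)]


Apply Faraday's law: m = i*A*t*M / (n*F)
Total charge passed Q = i*A*t = 0.825*100*76419 = 6304567.5 C
m = Q*M/(n*F) = 6304567.5*54/(2*96485) = 1764.24649 g

1764.24649 g


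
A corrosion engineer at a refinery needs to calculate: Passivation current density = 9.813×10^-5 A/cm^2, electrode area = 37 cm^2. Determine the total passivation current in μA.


I = i_pass * A, then convert A → μA (×10^6)
I = 9.813×10^-5 * 37 * 10^6 = 3630.81 μA

3630.81 μA


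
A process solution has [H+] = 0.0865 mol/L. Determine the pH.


pH = −log10[H+]
pH = −log10(0.0865) = 1.06

1.06


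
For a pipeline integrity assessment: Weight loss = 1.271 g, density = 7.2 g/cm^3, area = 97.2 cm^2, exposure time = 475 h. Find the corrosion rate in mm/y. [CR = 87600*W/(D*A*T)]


Apply the mm/y weight-loss relation: CR = 87600 * W / (D * A * T)
Numerator: 87600 * 1.271 = 111339.6
Denominator: 7.2 * 97.2 * 475 = 332424.0
CR = 111339.6 / 332424.0 = 0.3349 mm/y

0.3349 mm/y


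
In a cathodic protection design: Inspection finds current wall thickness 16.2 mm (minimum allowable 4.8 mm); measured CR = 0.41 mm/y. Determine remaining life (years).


Apply the remaining-life relation: RL = (t_current − t_min) / CR
RL = (16.2 − 4.8) / 0.41 = 11.4 / 0.41 = 27.8 years

27.8 years


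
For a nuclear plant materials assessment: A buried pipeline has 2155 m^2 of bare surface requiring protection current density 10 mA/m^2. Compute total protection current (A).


I = area * current density, then convert mA → A (÷1000)
I = 2155 * 10 / 1000 = 21.55 A

21.55 A


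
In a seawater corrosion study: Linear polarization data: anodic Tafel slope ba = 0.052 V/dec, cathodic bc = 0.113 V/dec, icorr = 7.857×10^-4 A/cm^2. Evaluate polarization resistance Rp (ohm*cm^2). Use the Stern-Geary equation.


Apply the Stern-Geary equation: Rp = ba*bc / (2.303*icorr*(ba+bc))
ba*bc = 0.052*0.113 = 0.005876
ba+bc = 0.165; 2.303*icorr*(ba+bc) = 2.303*7.857×10^-4*0.165 = 2.9856207×10^-4
Rp = 0.005876 / 2.9856207×10^-4 = 19.7 ohm*cm^2

19.7 ohm*cm^2


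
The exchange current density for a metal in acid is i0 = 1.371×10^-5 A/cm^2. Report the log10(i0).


i0 = 1.371×10^-5 A/cm^2
log10(i0) = -4.863

-4.863


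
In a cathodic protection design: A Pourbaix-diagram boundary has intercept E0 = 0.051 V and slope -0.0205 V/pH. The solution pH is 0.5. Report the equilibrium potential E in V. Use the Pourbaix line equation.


Apply the Pourbaix line equation: E = E0 + slope*pH
E = 0.051 + (-0.0205)*0.5 = 0.051 + (-0.01025) = 0.04075 V
Rounded to 3 decimal places: E = 0.041 V

0.041 V


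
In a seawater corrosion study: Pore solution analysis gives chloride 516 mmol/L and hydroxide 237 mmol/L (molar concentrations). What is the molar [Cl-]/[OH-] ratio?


Threshold parameter = [Cl-] / [OH-] (molar basis; both in mmol/L, so units cancel)
Ratio = 516 / 237 = 2.18

2.18


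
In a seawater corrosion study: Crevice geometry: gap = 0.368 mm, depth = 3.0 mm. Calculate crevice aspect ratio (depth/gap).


Aspect ratio = depth / gap
Ratio = 3.0 / 0.368 = 8.2

8.2


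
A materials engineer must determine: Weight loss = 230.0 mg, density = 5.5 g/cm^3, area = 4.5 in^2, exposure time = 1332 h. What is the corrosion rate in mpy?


Apply the mpy weight-loss relation: CR = 534 * W / (D * A * T)
Numerator: 534 * 230.0 = 122820.0
Denominator: 5.5 * 4.5 * 1332 = 32967.0
CR = 122820.0 / 32967.0 = 3.726 mpy

3.726 mpy


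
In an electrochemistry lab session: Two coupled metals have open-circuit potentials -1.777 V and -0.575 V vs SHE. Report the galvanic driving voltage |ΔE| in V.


Driving voltage is the absolute potential difference.
|ΔE| = |-1.777 − (-0.575)| = 1.202 V

1.202 V


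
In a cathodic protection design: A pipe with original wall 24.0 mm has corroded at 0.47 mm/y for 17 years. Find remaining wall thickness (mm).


Remaining wall = original − CR × time
t = 24.0 − 0.47*17 = 24.0 − 7.99 = 16.01 mm

16.01 mm


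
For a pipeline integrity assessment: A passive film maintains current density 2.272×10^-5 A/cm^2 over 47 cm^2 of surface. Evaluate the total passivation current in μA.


I = i_pass * A, then convert A → μA (×10^6)
I = 2.272×10^-5 * 47 * 10^6 = 1067.84 μA

1067.84 μA


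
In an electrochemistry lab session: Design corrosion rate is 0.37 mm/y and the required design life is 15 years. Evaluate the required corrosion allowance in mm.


Corrosion allowance = CR × design life
CA = 0.37 * 15 = 5.55 mm

5.55 mm


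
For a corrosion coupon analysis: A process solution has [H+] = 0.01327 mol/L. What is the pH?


pH = −log10[H+]
pH = −log10(0.01327) = 1.88

1.88


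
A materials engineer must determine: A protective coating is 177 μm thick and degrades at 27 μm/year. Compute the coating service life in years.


Service life = thickness / degradation rate
Life = 177 / 27 = 6.6 years

6.6 years


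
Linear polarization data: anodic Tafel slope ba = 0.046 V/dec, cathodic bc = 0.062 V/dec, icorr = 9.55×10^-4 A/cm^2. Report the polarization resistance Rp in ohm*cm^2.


Apply the Stern-Geary equation: Rp = ba*bc / (2.303*icorr*(ba+bc))
ba*bc = 0.046*0.062 = 0.002852
ba+bc = 0.108; 2.303*icorr*(ba+bc) = 2.303*9.55×10^-4*0.108 = 2.3753142×10^-4
Rp = 0.002852 / 2.3753142×10^-4 = 12.01 ohm*cm^2

12.01 ohm*cm^2


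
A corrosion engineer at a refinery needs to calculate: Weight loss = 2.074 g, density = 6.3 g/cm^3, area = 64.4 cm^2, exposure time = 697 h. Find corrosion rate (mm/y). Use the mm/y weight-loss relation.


Apply the mm/y weight-loss relation: CR = 87600 * W / (D * A * T)
Numerator: 87600 * 2.074 = 181682.4
Denominator: 6.3 * 64.4 * 697 = 282786.84
CR = 181682.4 / 282786.84 = 0.6425 mm/y

0.6425 mm/y


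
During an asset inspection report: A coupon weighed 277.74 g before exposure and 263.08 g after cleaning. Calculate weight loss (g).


Weight loss = initial − final
WL = 277.74 − 263.08 = 14.66 g

14.66 g


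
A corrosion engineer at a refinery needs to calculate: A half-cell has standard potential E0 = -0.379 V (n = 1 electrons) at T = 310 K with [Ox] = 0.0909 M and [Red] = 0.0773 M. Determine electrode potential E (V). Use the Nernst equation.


Apply the Nernst equation: E = E0 + (RT/nF)*ln([Ox]/[Red])
Step 1: RT/nF = 8.314*310/(1*96485) = 0.02671234 V
Step 2: [Ox]/[Red] = 0.0909/0.0773 = 1.175938
Step 3: ln(1.175938) = 0.162066
Step 4: correction = 0.02671234 * 0.162066 = 0.004 V
E = -0.379 + 0.004 = -0.375 V

-0.375 V


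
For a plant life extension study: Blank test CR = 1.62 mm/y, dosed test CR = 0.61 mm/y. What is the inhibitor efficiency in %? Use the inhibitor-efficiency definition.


Apply the inhibitor-efficiency definition: IE = (CR_blank − CR_inh)/CR_blank × 100
IE = (1.62 − 0.61) / 1.62 × 100
IE = 1.01 / 1.62 × 100 = 62.3 %

62.3 %


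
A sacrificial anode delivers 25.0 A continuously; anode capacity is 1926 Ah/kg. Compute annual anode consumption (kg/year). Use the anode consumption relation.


Annual consumption = current * hours per year / capacity
Rate = 25.0 * 8760 / 1926 = 113.7 kg/year

113.7 kg/year


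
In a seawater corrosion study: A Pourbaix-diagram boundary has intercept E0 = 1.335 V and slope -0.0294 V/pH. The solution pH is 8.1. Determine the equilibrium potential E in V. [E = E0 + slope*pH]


Apply the Pourbaix line equation: E = E0 + slope*pH
E = 1.335 + (-0.0294)*8.1 = 1.335 + (-0.23814) = 1.09686 V
Rounded to 4 decimal places: E = 1.0969 V

1.0969 V


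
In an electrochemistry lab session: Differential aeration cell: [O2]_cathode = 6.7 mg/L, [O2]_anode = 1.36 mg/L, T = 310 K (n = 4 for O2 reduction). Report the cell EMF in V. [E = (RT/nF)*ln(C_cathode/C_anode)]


Apply the Nernst concentration-cell relation: E = (RT/nF)*ln(C_cathode/C_anode)
RT/nF = 8.314*310/(4*96485) = 0.00667808 V
ln(6.7/1.36) = 1.59462
E = 0.00667808 * 1.59462 = 0.01065 V

0.01065 V


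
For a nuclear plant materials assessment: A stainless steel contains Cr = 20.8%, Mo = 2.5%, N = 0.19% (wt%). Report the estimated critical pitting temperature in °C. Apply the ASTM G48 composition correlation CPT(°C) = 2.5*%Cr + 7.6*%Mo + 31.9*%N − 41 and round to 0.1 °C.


Apply the ASTM G48 empirical CPT estimate: CPT(°C) = 2.5*%Cr + 7.6*%Mo + 31.9*%N − 41
2.5*20.8 = 52; 7.6*2.5 = 19; 31.9*0.19 = 6.061
CPT = 52 + 19 + 6.061 − 41 = 36.061 °C
Rounded to 0.1 °C: CPT ≈ 36.1 °C

36.1 °C


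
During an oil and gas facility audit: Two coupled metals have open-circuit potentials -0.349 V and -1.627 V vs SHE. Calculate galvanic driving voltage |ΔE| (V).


Driving voltage is the absolute potential difference.
|ΔE| = |-0.349 − (-1.627)| = 1.278 V

1.278 V


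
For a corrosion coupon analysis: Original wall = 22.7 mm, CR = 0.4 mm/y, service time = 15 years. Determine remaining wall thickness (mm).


Remaining wall = original − CR × time
t = 22.7 − 0.4*15 = 22.7 − 6.0 = 16.7 mm

16.7 mm


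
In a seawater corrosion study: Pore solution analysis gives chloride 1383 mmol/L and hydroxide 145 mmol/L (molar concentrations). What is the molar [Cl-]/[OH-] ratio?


Threshold parameter = [Cl-] / [OH-] (molar basis; both in mmol/L, so units cancel)
Ratio = 1383 / 145 = 9.54

9.54


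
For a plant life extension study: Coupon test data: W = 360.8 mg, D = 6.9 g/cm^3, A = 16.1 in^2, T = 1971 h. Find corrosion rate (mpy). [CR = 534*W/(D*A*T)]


Apply the mpy weight-loss relation: CR = 534 * W / (D * A * T)
Numerator: 534 * 360.8 = 192667.2
Denominator: 6.9 * 16.1 * 1971 = 218958.39
CR = 192667.2 / 218958.39 = 0.87993 mpy

0.87993 mpy


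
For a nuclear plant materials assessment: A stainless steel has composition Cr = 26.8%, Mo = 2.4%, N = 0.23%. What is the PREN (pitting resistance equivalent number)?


Apply the PREN formula: PREN = Cr + 3.3*Mo + 16*N
PREN = 26.8 + 3.3*2.4 + 16*0.23
PREN = 26.8 + 7.92 + 3.68 = 38.4

38.4


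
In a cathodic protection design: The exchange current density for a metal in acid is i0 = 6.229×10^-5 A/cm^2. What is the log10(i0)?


i0 = 6.229×10^-5 A/cm^2
log10(i0) = -4.206

-4.206


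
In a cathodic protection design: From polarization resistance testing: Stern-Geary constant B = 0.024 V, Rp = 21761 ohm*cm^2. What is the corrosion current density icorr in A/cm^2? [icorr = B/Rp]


Apply the Stern-Geary relation: icorr = B / Rp
icorr = 0.024 / 21761 = 1.103×10^-6 A/cm^2

1.103×10^-6 A/cm^2


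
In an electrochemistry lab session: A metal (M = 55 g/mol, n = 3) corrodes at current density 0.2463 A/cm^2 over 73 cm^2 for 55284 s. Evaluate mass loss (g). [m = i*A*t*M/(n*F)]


Apply Faraday's law: m = i*A*t*M / (n*F)
Total charge passed Q = i*A*t = 0.2463*73*55284 = 994000.7916 C
m = Q*M/(n*F) = 994000.7916*55/(3*96485) = 188.87234 g

188.87234 g


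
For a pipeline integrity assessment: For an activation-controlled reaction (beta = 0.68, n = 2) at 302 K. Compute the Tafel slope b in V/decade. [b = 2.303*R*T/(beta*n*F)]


Apply the Tafel slope relation: b = 2.303*R*T/(beta*n*F)
Numerator: 2.303 * 8.314 * 302 = 5782.44
Denominator: 0.68 * 2 * 96485 = 131219.6
b = 5782.44 / 131219.6 = 0.044 V/decade

0.044 V/decade


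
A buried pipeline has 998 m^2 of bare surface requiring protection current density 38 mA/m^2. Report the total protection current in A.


I = area * current density, then convert mA → A (÷1000)
I = 998 * 38 / 1000 = 37.92 A

37.92 A


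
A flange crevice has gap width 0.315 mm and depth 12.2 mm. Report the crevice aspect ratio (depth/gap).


Aspect ratio = depth / gap
Ratio = 12.2 / 0.315 = 38.7

38.7


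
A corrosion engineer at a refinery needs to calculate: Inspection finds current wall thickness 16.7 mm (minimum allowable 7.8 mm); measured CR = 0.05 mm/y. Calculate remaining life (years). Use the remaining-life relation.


Apply the remaining-life relation: RL = (t_current − t_min) / CR
RL = (16.7 − 7.8) / 0.05 = 8.9 / 0.05 = 178.0 years

178.0 years


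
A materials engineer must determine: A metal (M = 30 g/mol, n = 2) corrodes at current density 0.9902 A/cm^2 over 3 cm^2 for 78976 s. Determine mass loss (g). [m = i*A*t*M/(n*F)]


Apply Faraday's law: m = i*A*t*M / (n*F)
Total charge passed Q = i*A*t = 0.9902*3*78976 = 234606.1056 C
m = Q*M/(n*F) = 234606.1056*30/(2*96485) = 36.4729 g

36.4729 g


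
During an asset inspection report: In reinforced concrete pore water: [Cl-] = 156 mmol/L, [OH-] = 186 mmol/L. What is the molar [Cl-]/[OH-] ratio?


Threshold parameter = [Cl-] / [OH-] (molar basis; both in mmol/L, so units cancel)
Ratio = 156 / 186 = 0.84

0.84


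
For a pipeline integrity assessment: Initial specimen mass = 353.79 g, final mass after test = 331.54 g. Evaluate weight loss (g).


Weight loss = initial − final
WL = 353.79 − 331.54 = 22.25 g

22.25 g


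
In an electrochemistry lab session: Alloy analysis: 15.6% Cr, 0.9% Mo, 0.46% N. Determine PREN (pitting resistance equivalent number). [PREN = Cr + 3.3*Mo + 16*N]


Apply the PREN formula: PREN = Cr + 3.3*Mo + 16*N
PREN = 15.6 + 3.3*0.9 + 16*0.46
PREN = 15.6 + 2.97 + 7.36 = 25.93

25.93


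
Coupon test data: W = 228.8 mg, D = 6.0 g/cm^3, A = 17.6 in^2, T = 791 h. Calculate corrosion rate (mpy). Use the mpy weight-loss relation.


Apply the mpy weight-loss relation: CR = 534 * W / (D * A * T)
Numerator: 534 * 228.8 = 122179.2
Denominator: 6.0 * 17.6 * 791 = 83529.6
CR = 122179.2 / 83529.6 = 1.4627 mpy

1.4627 mpy


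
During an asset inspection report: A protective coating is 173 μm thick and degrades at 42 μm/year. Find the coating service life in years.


Service life = thickness / degradation rate
Life = 173 / 42 = 4.1 years

4.1 years


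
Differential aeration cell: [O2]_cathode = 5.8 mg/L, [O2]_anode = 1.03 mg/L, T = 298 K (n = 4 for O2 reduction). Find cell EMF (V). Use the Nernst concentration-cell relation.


Apply the Nernst concentration-cell relation: E = (RT/nF)*ln(C_cathode/C_anode)
RT/nF = 8.314*298/(4*96485) = 0.00641958 V
ln(5.8/1.03) = 1.7283
E = 0.00641958 * 1.7283 = 0.01109 V

0.01109 V


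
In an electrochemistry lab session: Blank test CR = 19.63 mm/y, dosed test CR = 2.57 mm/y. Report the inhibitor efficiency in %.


Apply the inhibitor-efficiency definition: IE = (CR_blank − CR_inh)/CR_blank × 100
IE = (19.63 − 2.57) / 19.63 × 100
IE = 17.06 / 19.63 × 100 = 86.9 %

86.9 %


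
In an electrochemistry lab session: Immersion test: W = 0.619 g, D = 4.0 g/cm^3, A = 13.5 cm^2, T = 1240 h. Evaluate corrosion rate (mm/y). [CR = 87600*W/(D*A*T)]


Apply the mm/y weight-loss relation: CR = 87600 * W / (D * A * T)
Numerator: 87600 * 0.619 = 54224.4
Denominator: 4.0 * 13.5 * 1240 = 66960.0
CR = 54224.4 / 66960.0 = 0.8098 mm/y

0.8098 mm/y
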